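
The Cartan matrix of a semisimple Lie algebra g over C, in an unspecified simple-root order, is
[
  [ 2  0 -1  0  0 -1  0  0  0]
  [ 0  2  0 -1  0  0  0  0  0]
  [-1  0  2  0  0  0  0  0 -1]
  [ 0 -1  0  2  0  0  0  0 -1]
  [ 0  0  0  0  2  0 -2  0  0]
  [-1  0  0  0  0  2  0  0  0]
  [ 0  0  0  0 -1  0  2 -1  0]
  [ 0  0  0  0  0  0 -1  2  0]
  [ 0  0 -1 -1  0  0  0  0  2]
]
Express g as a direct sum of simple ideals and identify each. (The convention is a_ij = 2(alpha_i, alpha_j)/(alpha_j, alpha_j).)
The diagram associated to this matrix has two connected components: the simple roots {alpha_1, alpha_2, alpha_3, alpha_4, alpha_6, alpha_9} form a chain of 6 nodes with single edges (A_6), and {alpha_5, alpha_7, alpha_8} form a chain of 3 nodes with a double edge at one end; the terminal node there is the unique long simple root (C_3). A semisimple Lie algebra decomposes uniquely as the direct sum of simple ideals, one per connected component of its Dynkin diagram, so g ≅ A_6 ⊕ C_3 (dimension 48 + 21 = 69).

A_6 (sl(7)) ⊕ C_3 (sp(6))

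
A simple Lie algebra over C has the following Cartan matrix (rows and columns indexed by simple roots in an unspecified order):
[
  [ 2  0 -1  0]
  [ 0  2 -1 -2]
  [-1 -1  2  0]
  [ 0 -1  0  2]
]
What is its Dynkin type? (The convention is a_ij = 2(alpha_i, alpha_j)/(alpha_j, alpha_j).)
type B_4

The matrix has rank 4 with 2's on the diagonal. Reading the off-diagonal entries as Dynkin edges (a single edge where a_ij = a_ji = -1; a double or triple edge where a_ij * a_ji = 2 or 3), the diagram is a chain of 4 nodes with a double edge at one end; the terminal node there is the unique short simple root (B_4). One simple-root ordering that puts it in standard form is (alpha_1, alpha_3, alpha_2, alpha_4). So the algebra is type B_4, i.e. so(9).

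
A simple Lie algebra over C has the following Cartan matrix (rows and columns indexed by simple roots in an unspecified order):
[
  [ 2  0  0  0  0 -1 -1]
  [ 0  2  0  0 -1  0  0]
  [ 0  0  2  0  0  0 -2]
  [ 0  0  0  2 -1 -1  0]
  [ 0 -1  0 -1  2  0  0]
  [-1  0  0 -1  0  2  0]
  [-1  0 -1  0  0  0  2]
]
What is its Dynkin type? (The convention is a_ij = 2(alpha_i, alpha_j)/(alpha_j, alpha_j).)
The matrix has rank 7 with 2's on the diagonal. Reading the off-diagonal entries as Dynkin edges (a single edge where a_ij = a_ji = -1; a double or triple edge where a_ij * a_ji = 2 or 3), the diagram is a chain of 7 nodes with a double edge at one end; the terminal node there is the unique long simple root (C_7). One simple-root ordering that puts it in standard form is (alpha_2, alpha_5, alpha_4, alpha_6, alpha_1, alpha_7, alpha_3). So the algebra is type C_7, i.e. sp(14).

C7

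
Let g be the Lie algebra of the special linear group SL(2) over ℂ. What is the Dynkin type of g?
This is sl(2), which has dimension 2^2 - 1 = 3 and rank 2 - 1 = 1 (a Cartan subalgebra is the diagonal traceless matrices). In the classification of classical Lie algebras, the special linear algebra sl(n+1) has type A_n; here n = 1, so the Dynkin diagram is a chain of 1 nodes with single edges (A_1). Hence the type is A_1.

type A_1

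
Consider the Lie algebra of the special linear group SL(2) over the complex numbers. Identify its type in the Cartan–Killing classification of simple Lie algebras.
This is sl(2), which has dimension 2^2 - 1 = 3 and rank 2 - 1 = 1 (a Cartan subalgebra is the diagonal traceless matrices). In the classification of classical Lie algebras, the special linear algebra sl(n+1) has type A_n; here n = 1, so the Dynkin diagram is a chain of 1 nodes with single edges (A_1). Hence the type is A_1.

type A_1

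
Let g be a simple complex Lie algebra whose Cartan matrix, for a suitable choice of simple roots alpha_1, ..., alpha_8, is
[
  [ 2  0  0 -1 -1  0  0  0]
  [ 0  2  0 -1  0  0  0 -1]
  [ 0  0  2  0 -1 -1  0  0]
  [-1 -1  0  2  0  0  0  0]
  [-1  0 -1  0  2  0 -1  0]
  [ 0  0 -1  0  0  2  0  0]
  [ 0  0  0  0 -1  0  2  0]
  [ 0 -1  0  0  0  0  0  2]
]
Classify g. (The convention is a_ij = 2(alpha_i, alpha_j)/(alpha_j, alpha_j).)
The matrix has rank 8 with 2's on the diagonal. Reading the off-diagonal entries as Dynkin edges (a single edge where a_ij = a_ji = -1; a double or triple edge where a_ij * a_ji = 2 or 3), the diagram is a chain of 7 nodes with one extra node attached to the third node from one end (E_8). One simple-root ordering that puts it in standard form is (alpha_6, alpha_7, alpha_3, alpha_5, alpha_1, alpha_4, alpha_2, alpha_8). So the algebra is type E_8.

E_8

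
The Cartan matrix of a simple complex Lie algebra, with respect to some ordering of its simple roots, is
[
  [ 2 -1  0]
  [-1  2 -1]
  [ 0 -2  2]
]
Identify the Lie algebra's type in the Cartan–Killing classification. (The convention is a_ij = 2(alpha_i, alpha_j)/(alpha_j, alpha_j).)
C3

The matrix has rank 3 with 2's on the diagonal. Reading the off-diagonal entries as Dynkin edges (a single edge where a_ij = a_ji = -1; a double or triple edge where a_ij * a_ji = 2 or 3), the diagram is a chain of 3 nodes with a double edge at one end; the terminal node there is the unique long simple root (C_3). One simple-root ordering that puts it in standard form is (alpha_1, alpha_2, alpha_3). So the algebra is type C_3, i.e. sp(6).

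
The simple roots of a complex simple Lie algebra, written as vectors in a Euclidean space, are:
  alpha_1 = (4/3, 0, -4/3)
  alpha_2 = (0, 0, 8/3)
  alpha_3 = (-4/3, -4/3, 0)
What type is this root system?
C_3 (sp(6))

Compute the Cartan integers a_ij = 2(alpha_i, alpha_j)/(alpha_j, alpha_j); the resulting 3x3 Cartan matrix is
[[2, -1, -1], [-2, 2, 0], [-1, 0, 2]].
The roots have two lengths (squared-length ratio 2:1); the short ones are alpha_{1,3}. The associated Dynkin diagram is a chain of 3 nodes with a double edge at one end; the terminal node there is the unique long simple root (C_3), so the type is C_3 (the algebra sp(6)).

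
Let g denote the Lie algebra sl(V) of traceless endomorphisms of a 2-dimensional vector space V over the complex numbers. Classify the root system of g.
This is sl(2), which has dimension 2^2 - 1 = 3 and rank 2 - 1 = 1 (a Cartan subalgebra is the diagonal traceless matrices). In the classification of classical Lie algebras, the special linear algebra sl(n+1) has type A_n; here n = 1, so the Dynkin diagram is a chain of 1 nodes with single edges (A_1). Hence the type is A_1.

type A_1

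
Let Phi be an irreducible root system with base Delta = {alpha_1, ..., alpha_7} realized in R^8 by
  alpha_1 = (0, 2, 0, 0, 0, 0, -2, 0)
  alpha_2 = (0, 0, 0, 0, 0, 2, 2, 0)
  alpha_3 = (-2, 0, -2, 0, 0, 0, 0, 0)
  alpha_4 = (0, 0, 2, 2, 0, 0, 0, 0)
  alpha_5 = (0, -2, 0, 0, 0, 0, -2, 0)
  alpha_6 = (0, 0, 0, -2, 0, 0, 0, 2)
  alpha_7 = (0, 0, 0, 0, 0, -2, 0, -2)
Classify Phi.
Compute the Cartan integers a_ij = 2(alpha_i, alpha_j)/(alpha_j, alpha_j); the resulting 7x7 Cartan matrix is
[[2, -1, 0, 0, 0, 0, 0], [-1, 2, 0, 0, -1, 0, -1], [0, 0, 2, -1, 0, 0, 0], [0, 0, -1, 2, 0, -1, 0], [0, -1, 0, 0, 2, 0, 0], [0, 0, 0, -1, 0, 2, -1], [0, -1, 0, 0, 0, -1, 2]].
All simple roots have the same length, so the diagram is simply laced. The associated Dynkin diagram is a chain of 5 nodes with a fork of two nodes at one end (D_7), so the type is D_7 (the algebra so(14)).

D_7 (so(14))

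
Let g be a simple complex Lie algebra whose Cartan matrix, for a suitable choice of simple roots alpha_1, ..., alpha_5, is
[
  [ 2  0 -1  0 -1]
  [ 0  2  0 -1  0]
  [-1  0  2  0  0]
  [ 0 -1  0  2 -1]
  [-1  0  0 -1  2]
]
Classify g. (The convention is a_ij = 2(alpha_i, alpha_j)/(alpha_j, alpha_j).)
The matrix has rank 5 with 2's on the diagonal. Reading the off-diagonal entries as Dynkin edges (a single edge where a_ij = a_ji = -1; a double or triple edge where a_ij * a_ji = 2 or 3), the diagram is a chain of 5 nodes with single edges (A_5). One simple-root ordering that puts it in standard form is (alpha_2, alpha_4, alpha_5, alpha_1, alpha_3). So the algebra is type A_5, i.e. sl(6).

A_5 (sl(6))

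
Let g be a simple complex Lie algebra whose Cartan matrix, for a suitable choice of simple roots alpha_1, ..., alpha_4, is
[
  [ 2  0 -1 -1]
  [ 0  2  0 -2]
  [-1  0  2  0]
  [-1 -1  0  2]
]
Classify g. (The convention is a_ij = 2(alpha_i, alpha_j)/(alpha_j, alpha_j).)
The matrix has rank 4 with 2's on the diagonal. Reading the off-diagonal entries as Dynkin edges (a single edge where a_ij = a_ji = -1; a double or triple edge where a_ij * a_ji = 2 or 3), the diagram is a chain of 4 nodes with a double edge at one end; the terminal node there is the unique long simple root (C_4). One simple-root ordering that puts it in standard form is (alpha_3, alpha_1, alpha_4, alpha_2). So the algebra is type C_4, i.e. sp(8).

C_4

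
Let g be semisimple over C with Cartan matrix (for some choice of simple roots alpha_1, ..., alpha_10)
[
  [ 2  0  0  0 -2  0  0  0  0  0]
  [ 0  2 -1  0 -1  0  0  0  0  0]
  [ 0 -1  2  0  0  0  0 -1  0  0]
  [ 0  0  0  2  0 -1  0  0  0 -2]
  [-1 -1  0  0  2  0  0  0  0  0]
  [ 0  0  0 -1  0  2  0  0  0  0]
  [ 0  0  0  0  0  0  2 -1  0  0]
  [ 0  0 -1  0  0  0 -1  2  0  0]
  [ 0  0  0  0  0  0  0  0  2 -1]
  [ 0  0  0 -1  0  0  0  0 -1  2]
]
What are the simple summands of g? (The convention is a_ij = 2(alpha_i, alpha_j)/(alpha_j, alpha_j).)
C_6 + F_4

The diagram associated to this matrix has two connected components: the simple roots {alpha_1, alpha_2, alpha_3, alpha_5, alpha_7, alpha_8} form a chain of 6 nodes with a double edge at one end; the terminal node there is the unique long simple root (C_6), and {alpha_4, alpha_6, alpha_9, alpha_10} form a chain of 4 nodes with a double edge between the middle two (F_4). A semisimple Lie algebra decomposes uniquely as the direct sum of simple ideals, one per connected component of its Dynkin diagram, so g ≅ C_6 ⊕ F_4 (dimension 78 + 52 = 130).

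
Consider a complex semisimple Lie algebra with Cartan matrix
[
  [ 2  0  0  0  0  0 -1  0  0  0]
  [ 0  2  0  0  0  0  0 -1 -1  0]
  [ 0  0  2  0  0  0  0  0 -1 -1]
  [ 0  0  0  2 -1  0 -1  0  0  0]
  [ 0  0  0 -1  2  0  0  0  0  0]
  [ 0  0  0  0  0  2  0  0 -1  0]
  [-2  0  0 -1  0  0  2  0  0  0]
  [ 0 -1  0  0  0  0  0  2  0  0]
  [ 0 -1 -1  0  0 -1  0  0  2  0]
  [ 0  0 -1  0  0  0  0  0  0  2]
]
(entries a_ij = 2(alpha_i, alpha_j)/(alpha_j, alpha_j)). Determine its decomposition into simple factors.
The diagram associated to this matrix has two connected components: the simple roots {alpha_1, alpha_4, alpha_5, alpha_7} form a chain of 4 nodes with a double edge at one end; the terminal node there is the unique short simple root (B_4), and {alpha_2, alpha_3, alpha_6, alpha_8, alpha_9, alpha_10} form a chain of 5 nodes with one extra node attached to the third node from one end (E_6). A semisimple Lie algebra decomposes uniquely as the direct sum of simple ideals, one per connected component of its Dynkin diagram, so g ≅ B_4 ⊕ E_6 (dimension 36 + 78 = 114).

B_4 (so(9)) ⊕ E_6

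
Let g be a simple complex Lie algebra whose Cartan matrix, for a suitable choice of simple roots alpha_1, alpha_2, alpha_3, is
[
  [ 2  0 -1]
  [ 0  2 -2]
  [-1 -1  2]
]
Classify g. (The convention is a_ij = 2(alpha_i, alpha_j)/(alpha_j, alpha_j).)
C_3 (sp(6))

The matrix has rank 3 with 2's on the diagonal. Reading the off-diagonal entries as Dynkin edges (a single edge where a_ij = a_ji = -1; a double or triple edge where a_ij * a_ji = 2 or 3), the diagram is a chain of 3 nodes with a double edge at one end; the terminal node there is the unique long simple root (C_3). One simple-root ordering that puts it in standard form is (alpha_1, alpha_3, alpha_2). So the algebra is type C_3, i.e. sp(6).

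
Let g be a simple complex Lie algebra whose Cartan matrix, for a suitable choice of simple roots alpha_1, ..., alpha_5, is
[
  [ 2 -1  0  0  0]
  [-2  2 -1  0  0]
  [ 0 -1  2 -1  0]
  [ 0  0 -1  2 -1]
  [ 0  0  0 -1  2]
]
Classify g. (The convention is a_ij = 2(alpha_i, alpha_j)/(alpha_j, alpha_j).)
The matrix has rank 5 with 2's on the diagonal. Reading the off-diagonal entries as Dynkin edges (a single edge where a_ij = a_ji = -1; a double or triple edge where a_ij * a_ji = 2 or 3), the diagram is a chain of 5 nodes with a double edge at one end; the terminal node there is the unique short simple root (B_5). One simple-root ordering that puts it in standard form is (alpha_5, alpha_4, alpha_3, alpha_2, alpha_1). So the algebra is type B_5, i.e. so(11).

B_5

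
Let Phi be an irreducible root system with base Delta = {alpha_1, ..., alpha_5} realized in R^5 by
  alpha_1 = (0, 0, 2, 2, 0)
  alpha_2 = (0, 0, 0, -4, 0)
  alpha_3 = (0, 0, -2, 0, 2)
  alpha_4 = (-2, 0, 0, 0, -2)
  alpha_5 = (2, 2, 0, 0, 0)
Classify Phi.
C5

Compute the Cartan integers a_ij = 2(alpha_i, alpha_j)/(alpha_j, alpha_j); the resulting 5x5 Cartan matrix is
[[2, -1, -1, 0, 0], [-2, 2, 0, 0, 0], [-1, 0, 2, -1, 0], [0, 0, -1, 2, -1], [0, 0, 0, -1, 2]].
The roots have two lengths (squared-length ratio 2:1); the short ones are alpha_{1,3,4,5}. The associated Dynkin diagram is a chain of 5 nodes with a double edge at one end; the terminal node there is the unique long simple root (C_5), so the type is C_5 (the algebra sp(10)).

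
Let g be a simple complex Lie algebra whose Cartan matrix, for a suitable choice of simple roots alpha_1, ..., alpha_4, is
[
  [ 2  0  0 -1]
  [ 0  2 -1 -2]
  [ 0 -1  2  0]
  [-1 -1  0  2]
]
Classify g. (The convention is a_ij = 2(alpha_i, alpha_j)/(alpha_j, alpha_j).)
F4

The matrix has rank 4 with 2's on the diagonal. Reading the off-diagonal entries as Dynkin edges (a single edge where a_ij = a_ji = -1; a double or triple edge where a_ij * a_ji = 2 or 3), the diagram is a chain of 4 nodes with a double edge between the middle two (F_4). One simple-root ordering that puts it in standard form is (alpha_3, alpha_2, alpha_4, alpha_1). So the algebra is type F_4.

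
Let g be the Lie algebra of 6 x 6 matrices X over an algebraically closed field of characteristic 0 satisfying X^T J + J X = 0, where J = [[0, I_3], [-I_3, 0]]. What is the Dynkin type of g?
This is sp(6), which has dimension 6(6+1)/2 = 21 and rank 6/2 = 3. In the classification of classical Lie algebras, the symplectic algebra sp(2n) has type C_n; here n = 3, so the Dynkin diagram is a chain of 3 nodes with a double edge at one end; the terminal node there is the unique long simple root (C_3). Hence the type is C_3.

C_3 (sp(6))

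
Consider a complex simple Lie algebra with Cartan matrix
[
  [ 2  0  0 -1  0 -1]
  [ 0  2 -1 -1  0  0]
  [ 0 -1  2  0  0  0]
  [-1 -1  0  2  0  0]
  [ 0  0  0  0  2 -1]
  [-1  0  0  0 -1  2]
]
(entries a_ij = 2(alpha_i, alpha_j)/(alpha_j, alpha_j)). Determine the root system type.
A_6

The matrix has rank 6 with 2's on the diagonal. Reading the off-diagonal entries as Dynkin edges (a single edge where a_ij = a_ji = -1; a double or triple edge where a_ij * a_ji = 2 or 3), the diagram is a chain of 6 nodes with single edges (A_6). One simple-root ordering that puts it in standard form is (alpha_5, alpha_6, alpha_1, alpha_4, alpha_2, alpha_3). So the algebra is type A_6, i.e. sl(7).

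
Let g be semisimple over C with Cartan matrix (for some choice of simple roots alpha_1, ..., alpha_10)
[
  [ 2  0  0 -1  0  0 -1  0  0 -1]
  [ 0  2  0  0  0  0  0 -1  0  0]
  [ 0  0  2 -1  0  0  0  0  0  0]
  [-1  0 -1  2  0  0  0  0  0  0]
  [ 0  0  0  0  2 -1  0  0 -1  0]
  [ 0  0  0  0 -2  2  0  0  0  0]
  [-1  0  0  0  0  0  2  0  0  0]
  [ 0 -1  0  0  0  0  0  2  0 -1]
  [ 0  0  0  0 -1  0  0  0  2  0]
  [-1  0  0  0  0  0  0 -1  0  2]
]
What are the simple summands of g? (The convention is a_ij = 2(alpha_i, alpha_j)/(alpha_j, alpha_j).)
C_3 ⊕ E_7

The diagram associated to this matrix has two connected components: the simple roots {alpha_5, alpha_6, alpha_9} form a chain of 3 nodes with a double edge at one end; the terminal node there is the unique long simple root (C_3), and {alpha_1, alpha_2, alpha_3, alpha_4, alpha_7, alpha_8, alpha_10} form a chain of 6 nodes with one extra node attached to the third node from one end (E_7). A semisimple Lie algebra decomposes uniquely as the direct sum of simple ideals, one per connected component of its Dynkin diagram, so g ≅ C_3 ⊕ E_7 (dimension 21 + 133 = 154).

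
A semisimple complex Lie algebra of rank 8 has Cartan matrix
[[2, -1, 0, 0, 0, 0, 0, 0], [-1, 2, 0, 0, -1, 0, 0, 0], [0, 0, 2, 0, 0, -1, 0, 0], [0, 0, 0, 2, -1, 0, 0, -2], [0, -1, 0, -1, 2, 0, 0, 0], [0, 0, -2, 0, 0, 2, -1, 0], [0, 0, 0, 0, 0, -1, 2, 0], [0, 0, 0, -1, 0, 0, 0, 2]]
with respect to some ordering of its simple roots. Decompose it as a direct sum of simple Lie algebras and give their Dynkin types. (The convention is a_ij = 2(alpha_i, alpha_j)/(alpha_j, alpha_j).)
The diagram associated to this matrix has two connected components: the simple roots {alpha_3, alpha_6, alpha_7} form a chain of 3 nodes with a double edge at one end; the terminal node there is the unique short simple root (B_3), and {alpha_1, alpha_2, alpha_4, alpha_5, alpha_8} form a chain of 5 nodes with a double edge at one end; the terminal node there is the unique short simple root (B_5). A semisimple Lie algebra decomposes uniquely as the direct sum of simple ideals, one per connected component of its Dynkin diagram, so g ≅ B_3 ⊕ B_5 (dimension 21 + 55 = 76).

B3 + B5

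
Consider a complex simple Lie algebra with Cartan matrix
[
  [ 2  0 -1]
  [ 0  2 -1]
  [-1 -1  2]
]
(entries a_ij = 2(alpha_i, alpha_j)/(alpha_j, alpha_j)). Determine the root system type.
A3

The matrix has rank 3 with 2's on the diagonal. Reading the off-diagonal entries as Dynkin edges (a single edge where a_ij = a_ji = -1; a double or triple edge where a_ij * a_ji = 2 or 3), the diagram is a chain of 3 nodes with single edges (A_3). One simple-root ordering that puts it in standard form is (alpha_1, alpha_3, alpha_2). So the algebra is type A_3, i.e. sl(4).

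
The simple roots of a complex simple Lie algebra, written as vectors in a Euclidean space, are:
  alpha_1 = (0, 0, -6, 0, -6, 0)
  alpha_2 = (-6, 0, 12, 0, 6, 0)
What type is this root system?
Compute the Cartan integers a_ij = 2(alpha_i, alpha_j)/(alpha_j, alpha_j); the resulting 2x2 Cartan matrix is
[[2, -1], [-3, 2]].
The roots have two lengths (squared-length ratio 3:1); the short ones are alpha_{1}. The associated Dynkin diagram is two nodes joined by a triple edge (G_2), so the type is G_2.

G_2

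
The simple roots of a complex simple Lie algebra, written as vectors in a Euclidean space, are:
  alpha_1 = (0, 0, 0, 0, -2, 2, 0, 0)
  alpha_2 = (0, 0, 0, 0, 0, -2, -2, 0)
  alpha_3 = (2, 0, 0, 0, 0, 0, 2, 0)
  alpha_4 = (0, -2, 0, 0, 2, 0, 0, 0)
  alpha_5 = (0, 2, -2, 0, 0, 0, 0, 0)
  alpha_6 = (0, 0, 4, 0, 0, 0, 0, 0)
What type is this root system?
C_6 (sp(12))

Compute the Cartan integers a_ij = 2(alpha_i, alpha_j)/(alpha_j, alpha_j); the resulting 6x6 Cartan matrix is
[[2, -1, 0, -1, 0, 0], [-1, 2, -1, 0, 0, 0], [0, -1, 2, 0, 0, 0], [-1, 0, 0, 2, -1, 0], [0, 0, 0, -1, 2, -1], [0, 0, 0, 0, -2, 2]].
The roots have two lengths (squared-length ratio 2:1); the short ones are alpha_{1,2,3,4,5}. The associated Dynkin diagram is a chain of 6 nodes with a double edge at one end; the terminal node there is the unique long simple root (C_6), so the type is C_6 (the algebra sp(12)).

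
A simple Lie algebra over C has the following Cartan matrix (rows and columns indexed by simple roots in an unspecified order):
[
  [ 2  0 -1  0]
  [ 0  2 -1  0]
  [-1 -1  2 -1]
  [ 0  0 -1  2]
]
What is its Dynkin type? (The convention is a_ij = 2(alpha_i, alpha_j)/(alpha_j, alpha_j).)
D_4 (so(8))

The matrix has rank 4 with 2's on the diagonal. Reading the off-diagonal entries as Dynkin edges (a single edge where a_ij = a_ji = -1; a double or triple edge where a_ij * a_ji = 2 or 3), the diagram is a chain of 2 nodes with a fork of two nodes at one end (D_4). One simple-root ordering that puts it in standard form is (alpha_2, alpha_3, alpha_1, alpha_4). So the algebra is type D_4, i.e. so(8).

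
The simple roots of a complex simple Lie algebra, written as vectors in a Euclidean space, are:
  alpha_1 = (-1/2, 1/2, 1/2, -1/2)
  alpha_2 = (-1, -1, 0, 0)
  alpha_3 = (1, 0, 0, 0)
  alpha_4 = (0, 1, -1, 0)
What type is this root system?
Compute the Cartan integers a_ij = 2(alpha_i, alpha_j)/(alpha_j, alpha_j); the resulting 4x4 Cartan matrix is
[[2, 0, -1, 0], [0, 2, -2, -1], [-1, -1, 2, 0], [0, -1, 0, 2]].
The roots have two lengths (squared-length ratio 2:1); the short ones are alpha_{1,3}. The associated Dynkin diagram is a chain of 4 nodes with a double edge between the middle two (F_4), so the type is F_4.

F_4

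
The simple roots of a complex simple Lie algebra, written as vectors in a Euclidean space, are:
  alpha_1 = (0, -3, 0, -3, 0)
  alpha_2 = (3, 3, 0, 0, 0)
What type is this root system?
A_2

Compute the Cartan integers a_ij = 2(alpha_i, alpha_j)/(alpha_j, alpha_j); the resulting 2x2 Cartan matrix is
[[2, -1], [-1, 2]].
All simple roots have the same length, so the diagram is simply laced. The associated Dynkin diagram is a chain of 2 nodes with single edges (A_2), so the type is A_2 (the algebra sl(3)).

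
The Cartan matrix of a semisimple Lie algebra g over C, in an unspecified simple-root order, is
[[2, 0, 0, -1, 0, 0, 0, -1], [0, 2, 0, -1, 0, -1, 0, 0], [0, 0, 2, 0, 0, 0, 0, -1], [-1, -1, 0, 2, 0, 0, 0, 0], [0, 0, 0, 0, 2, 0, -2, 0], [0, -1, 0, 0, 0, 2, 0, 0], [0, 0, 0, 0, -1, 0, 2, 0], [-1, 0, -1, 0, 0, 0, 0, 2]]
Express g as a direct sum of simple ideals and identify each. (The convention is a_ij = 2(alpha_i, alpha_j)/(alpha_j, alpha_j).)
The diagram associated to this matrix has two connected components: the simple roots {alpha_1, alpha_2, alpha_3, alpha_4, alpha_6, alpha_8} form a chain of 6 nodes with single edges (A_6), and {alpha_5, alpha_7} form a chain of 2 nodes with a double edge at one end; the terminal node there is the unique short simple root (B_2). A semisimple Lie algebra decomposes uniquely as the direct sum of simple ideals, one per connected component of its Dynkin diagram, so g ≅ A_6 ⊕ B_2 (dimension 48 + 10 = 58).

A_6 (sl(7)) + B_2 (so(5))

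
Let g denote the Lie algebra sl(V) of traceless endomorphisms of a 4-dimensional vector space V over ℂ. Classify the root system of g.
This is sl(4), which has dimension 4^2 - 1 = 15 and rank 4 - 1 = 3 (a Cartan subalgebra is the diagonal traceless matrices). In the classification of classical Lie algebras, the special linear algebra sl(n+1) has type A_n; here n = 3, so the Dynkin diagram is a chain of 3 nodes with single edges (A_3). Hence the type is A_3.

A3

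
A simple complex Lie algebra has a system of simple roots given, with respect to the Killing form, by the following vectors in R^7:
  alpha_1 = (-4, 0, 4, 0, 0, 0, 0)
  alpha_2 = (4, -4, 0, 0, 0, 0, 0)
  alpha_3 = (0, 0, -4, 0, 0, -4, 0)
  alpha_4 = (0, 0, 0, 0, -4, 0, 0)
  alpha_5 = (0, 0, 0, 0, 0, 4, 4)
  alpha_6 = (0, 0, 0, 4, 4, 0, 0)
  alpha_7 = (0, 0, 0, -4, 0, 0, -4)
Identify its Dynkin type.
Compute the Cartan integers a_ij = 2(alpha_i, alpha_j)/(alpha_j, alpha_j); the resulting 7x7 Cartan matrix is
[[2, -1, -1, 0, 0, 0, 0], [-1, 2, 0, 0, 0, 0, 0], [-1, 0, 2, 0, -1, 0, 0], [0, 0, 0, 2, 0, -1, 0], [0, 0, -1, 0, 2, 0, -1], [0, 0, 0, -2, 0, 2, -1], [0, 0, 0, 0, -1, -1, 2]].
The roots have two lengths (squared-length ratio 2:1); the short ones are alpha_{4}. The associated Dynkin diagram is a chain of 7 nodes with a double edge at one end; the terminal node there is the unique short simple root (B_7), so the type is B_7 (the algebra so(15)).

B_7 (so(15))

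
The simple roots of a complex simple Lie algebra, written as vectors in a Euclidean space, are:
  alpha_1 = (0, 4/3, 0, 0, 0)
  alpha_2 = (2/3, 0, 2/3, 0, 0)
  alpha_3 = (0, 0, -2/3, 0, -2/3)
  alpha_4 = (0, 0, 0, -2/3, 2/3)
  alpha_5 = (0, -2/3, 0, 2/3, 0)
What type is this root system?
C_5

Compute the Cartan integers a_ij = 2(alpha_i, alpha_j)/(alpha_j, alpha_j); the resulting 5x5 Cartan matrix is
[[2, 0, 0, 0, -2], [0, 2, -1, 0, 0], [0, -1, 2, -1, 0], [0, 0, -1, 2, -1], [-1, 0, 0, -1, 2]].
The roots have two lengths (squared-length ratio 2:1); the short ones are alpha_{2,3,4,5}. The associated Dynkin diagram is a chain of 5 nodes with a double edge at one end; the terminal node there is the unique long simple root (C_5), so the type is C_5 (the algebra sp(10)).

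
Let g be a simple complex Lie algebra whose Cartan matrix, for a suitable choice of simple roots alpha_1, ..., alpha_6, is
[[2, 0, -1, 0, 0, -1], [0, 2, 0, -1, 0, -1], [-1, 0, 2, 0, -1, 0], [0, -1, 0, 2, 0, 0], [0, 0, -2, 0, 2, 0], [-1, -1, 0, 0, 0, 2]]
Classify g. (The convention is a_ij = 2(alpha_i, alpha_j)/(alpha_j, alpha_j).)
The matrix has rank 6 with 2's on the diagonal. Reading the off-diagonal entries as Dynkin edges (a single edge where a_ij = a_ji = -1; a double or triple edge where a_ij * a_ji = 2 or 3), the diagram is a chain of 6 nodes with a double edge at one end; the terminal node there is the unique long simple root (C_6). One simple-root ordering that puts it in standard form is (alpha_4, alpha_2, alpha_6, alpha_1, alpha_3, alpha_5). So the algebra is type C_6, i.e. sp(12).

C_6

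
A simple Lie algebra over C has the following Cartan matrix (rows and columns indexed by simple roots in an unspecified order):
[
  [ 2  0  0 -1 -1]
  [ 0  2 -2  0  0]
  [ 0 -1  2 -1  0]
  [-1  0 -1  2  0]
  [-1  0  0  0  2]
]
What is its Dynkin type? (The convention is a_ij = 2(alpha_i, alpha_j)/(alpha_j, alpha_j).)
type C_5

The matrix has rank 5 with 2's on the diagonal. Reading the off-diagonal entries as Dynkin edges (a single edge where a_ij = a_ji = -1; a double or triple edge where a_ij * a_ji = 2 or 3), the diagram is a chain of 5 nodes with a double edge at one end; the terminal node there is the unique long simple root (C_5). One simple-root ordering that puts it in standard form is (alpha_5, alpha_1, alpha_4, alpha_3, alpha_2). So the algebra is type C_5, i.e. sp(10).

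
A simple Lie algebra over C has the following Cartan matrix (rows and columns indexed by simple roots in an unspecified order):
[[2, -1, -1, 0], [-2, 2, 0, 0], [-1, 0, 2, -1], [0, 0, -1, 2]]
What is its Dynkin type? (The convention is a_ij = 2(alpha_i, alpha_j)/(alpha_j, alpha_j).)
C_4

The matrix has rank 4 with 2's on the diagonal. Reading the off-diagonal entries as Dynkin edges (a single edge where a_ij = a_ji = -1; a double or triple edge where a_ij * a_ji = 2 or 3), the diagram is a chain of 4 nodes with a double edge at one end; the terminal node there is the unique long simple root (C_4). One simple-root ordering that puts it in standard form is (alpha_4, alpha_3, alpha_1, alpha_2). So the algebra is type C_4, i.e. sp(8).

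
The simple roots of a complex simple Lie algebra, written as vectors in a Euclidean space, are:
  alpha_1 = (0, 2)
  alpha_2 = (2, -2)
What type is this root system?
type B_2

Compute the Cartan integers a_ij = 2(alpha_i, alpha_j)/(alpha_j, alpha_j); the resulting 2x2 Cartan matrix is
[[2, -1], [-2, 2]].
The roots have two lengths (squared-length ratio 2:1); the short ones are alpha_{1}. The associated Dynkin diagram is a chain of 2 nodes with a double edge at one end; the terminal node there is the unique short simple root (B_2), so the type is B_2 (the algebra so(5)).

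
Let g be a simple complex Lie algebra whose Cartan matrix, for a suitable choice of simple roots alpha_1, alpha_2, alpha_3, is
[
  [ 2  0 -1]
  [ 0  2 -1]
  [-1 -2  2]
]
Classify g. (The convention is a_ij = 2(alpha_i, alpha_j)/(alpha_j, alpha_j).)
The matrix has rank 3 with 2's on the diagonal. Reading the off-diagonal entries as Dynkin edges (a single edge where a_ij = a_ji = -1; a double or triple edge where a_ij * a_ji = 2 or 3), the diagram is a chain of 3 nodes with a double edge at one end; the terminal node there is the unique short simple root (B_3). One simple-root ordering that puts it in standard form is (alpha_1, alpha_3, alpha_2). So the algebra is type B_3, i.e. so(7).

B_3 (so(7))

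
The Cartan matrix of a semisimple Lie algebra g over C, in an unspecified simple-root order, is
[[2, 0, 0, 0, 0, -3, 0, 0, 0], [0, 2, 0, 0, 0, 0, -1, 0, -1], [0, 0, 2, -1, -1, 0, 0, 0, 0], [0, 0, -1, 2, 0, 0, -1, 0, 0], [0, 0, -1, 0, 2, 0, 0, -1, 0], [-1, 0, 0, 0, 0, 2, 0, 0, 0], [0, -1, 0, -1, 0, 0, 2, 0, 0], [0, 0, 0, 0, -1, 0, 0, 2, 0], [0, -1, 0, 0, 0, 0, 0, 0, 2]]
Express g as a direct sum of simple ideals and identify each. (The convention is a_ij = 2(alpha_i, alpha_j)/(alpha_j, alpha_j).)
The diagram associated to this matrix has two connected components: the simple roots {alpha_2, alpha_3, alpha_4, alpha_5, alpha_7, alpha_8, alpha_9} form a chain of 7 nodes with single edges (A_7), and {alpha_1, alpha_6} form two nodes joined by a triple edge (G_2). A semisimple Lie algebra decomposes uniquely as the direct sum of simple ideals, one per connected component of its Dynkin diagram, so g ≅ A_7 ⊕ G_2 (dimension 63 + 14 = 77).

type A_7 ⊕ type G_2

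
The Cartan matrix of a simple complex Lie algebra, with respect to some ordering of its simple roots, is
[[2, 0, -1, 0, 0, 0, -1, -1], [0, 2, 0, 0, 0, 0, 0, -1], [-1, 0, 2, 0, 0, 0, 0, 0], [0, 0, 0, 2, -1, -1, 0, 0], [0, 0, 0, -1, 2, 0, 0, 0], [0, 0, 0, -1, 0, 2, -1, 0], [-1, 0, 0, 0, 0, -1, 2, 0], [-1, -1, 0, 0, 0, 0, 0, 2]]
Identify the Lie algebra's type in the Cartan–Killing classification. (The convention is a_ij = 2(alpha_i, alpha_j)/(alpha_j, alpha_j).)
The matrix has rank 8 with 2's on the diagonal. Reading the off-diagonal entries as Dynkin edges (a single edge where a_ij = a_ji = -1; a double or triple edge where a_ij * a_ji = 2 or 3), the diagram is a chain of 7 nodes with one extra node attached to the third node from one end (E_8). One simple-root ordering that puts it in standard form is (alpha_2, alpha_3, alpha_8, alpha_1, alpha_7, alpha_6, alpha_4, alpha_5). So the algebra is type E_8.

type E_8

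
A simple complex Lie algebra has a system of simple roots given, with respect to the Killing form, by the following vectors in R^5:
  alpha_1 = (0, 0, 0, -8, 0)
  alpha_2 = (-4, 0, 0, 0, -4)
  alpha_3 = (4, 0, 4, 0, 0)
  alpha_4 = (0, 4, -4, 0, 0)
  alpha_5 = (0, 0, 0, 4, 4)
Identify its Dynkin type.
C_5

Compute the Cartan integers a_ij = 2(alpha_i, alpha_j)/(alpha_j, alpha_j); the resulting 5x5 Cartan matrix is
[[2, 0, 0, 0, -2], [0, 2, -1, 0, -1], [0, -1, 2, -1, 0], [0, 0, -1, 2, 0], [-1, -1, 0, 0, 2]].
The roots have two lengths (squared-length ratio 2:1); the short ones are alpha_{2,3,4,5}. The associated Dynkin diagram is a chain of 5 nodes with a double edge at one end; the terminal node there is the unique long simple root (C_5), so the type is C_5 (the algebra sp(10)).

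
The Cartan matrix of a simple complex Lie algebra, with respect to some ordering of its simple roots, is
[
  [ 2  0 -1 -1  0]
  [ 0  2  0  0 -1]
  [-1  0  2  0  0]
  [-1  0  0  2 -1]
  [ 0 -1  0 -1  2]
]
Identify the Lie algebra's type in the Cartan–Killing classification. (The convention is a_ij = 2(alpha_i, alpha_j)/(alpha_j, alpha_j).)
A5

The matrix has rank 5 with 2's on the diagonal. Reading the off-diagonal entries as Dynkin edges (a single edge where a_ij = a_ji = -1; a double or triple edge where a_ij * a_ji = 2 or 3), the diagram is a chain of 5 nodes with single edges (A_5). One simple-root ordering that puts it in standard form is (alpha_3, alpha_1, alpha_4, alpha_5, alpha_2). So the algebra is type A_5, i.e. sl(6).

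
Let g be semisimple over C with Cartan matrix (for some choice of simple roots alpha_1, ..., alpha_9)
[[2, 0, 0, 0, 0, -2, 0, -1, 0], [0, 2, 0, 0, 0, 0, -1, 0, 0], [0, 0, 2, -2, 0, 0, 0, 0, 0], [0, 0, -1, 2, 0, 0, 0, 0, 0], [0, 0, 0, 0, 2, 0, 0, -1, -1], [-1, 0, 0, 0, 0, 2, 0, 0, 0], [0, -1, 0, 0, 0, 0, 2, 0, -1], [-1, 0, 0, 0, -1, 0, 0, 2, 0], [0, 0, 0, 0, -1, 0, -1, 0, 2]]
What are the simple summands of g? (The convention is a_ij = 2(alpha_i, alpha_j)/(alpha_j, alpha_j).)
The diagram associated to this matrix has two connected components: the simple roots {alpha_3, alpha_4} form a chain of 2 nodes with a double edge at one end; the terminal node there is the unique short simple root (B_2), and {alpha_1, alpha_2, alpha_5, alpha_6, alpha_7, alpha_8, alpha_9} form a chain of 7 nodes with a double edge at one end; the terminal node there is the unique short simple root (B_7). A semisimple Lie algebra decomposes uniquely as the direct sum of simple ideals, one per connected component of its Dynkin diagram, so g ≅ B_2 ⊕ B_7 (dimension 10 + 105 = 115).

B_2 (so(5)) + B_7 (so(15))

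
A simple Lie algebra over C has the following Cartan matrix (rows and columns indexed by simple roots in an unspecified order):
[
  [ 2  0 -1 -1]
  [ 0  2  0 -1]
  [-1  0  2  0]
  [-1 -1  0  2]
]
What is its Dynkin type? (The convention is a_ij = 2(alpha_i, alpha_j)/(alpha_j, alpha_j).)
The matrix has rank 4 with 2's on the diagonal. Reading the off-diagonal entries as Dynkin edges (a single edge where a_ij = a_ji = -1; a double or triple edge where a_ij * a_ji = 2 or 3), the diagram is a chain of 4 nodes with single edges (A_4). One simple-root ordering that puts it in standard form is (alpha_3, alpha_1, alpha_4, alpha_2). So the algebra is type A_4, i.e. sl(5).

A4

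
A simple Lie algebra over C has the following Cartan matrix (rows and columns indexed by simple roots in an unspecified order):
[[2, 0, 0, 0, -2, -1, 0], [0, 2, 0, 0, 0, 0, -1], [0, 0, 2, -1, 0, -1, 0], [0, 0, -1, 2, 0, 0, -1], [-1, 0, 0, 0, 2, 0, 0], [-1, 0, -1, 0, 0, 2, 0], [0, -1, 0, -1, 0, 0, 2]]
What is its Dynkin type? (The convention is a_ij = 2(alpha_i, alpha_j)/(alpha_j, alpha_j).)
The matrix has rank 7 with 2's on the diagonal. Reading the off-diagonal entries as Dynkin edges (a single edge where a_ij = a_ji = -1; a double or triple edge where a_ij * a_ji = 2 or 3), the diagram is a chain of 7 nodes with a double edge at one end; the terminal node there is the unique short simple root (B_7). One simple-root ordering that puts it in standard form is (alpha_2, alpha_7, alpha_4, alpha_3, alpha_6, alpha_1, alpha_5). So the algebra is type B_7, i.e. so(15).

B_7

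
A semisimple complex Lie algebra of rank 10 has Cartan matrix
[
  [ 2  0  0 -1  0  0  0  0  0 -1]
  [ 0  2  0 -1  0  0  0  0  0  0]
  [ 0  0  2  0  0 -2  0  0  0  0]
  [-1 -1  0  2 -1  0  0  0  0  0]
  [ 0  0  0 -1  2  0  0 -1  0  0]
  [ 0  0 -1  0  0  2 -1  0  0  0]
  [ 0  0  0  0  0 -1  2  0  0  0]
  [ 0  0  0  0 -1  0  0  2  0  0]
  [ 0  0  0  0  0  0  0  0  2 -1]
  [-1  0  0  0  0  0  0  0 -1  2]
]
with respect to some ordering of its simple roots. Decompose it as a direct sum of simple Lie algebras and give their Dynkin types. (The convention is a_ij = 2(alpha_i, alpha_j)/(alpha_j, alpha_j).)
The diagram associated to this matrix has two connected components: the simple roots {alpha_3, alpha_6, alpha_7} form a chain of 3 nodes with a double edge at one end; the terminal node there is the unique long simple root (C_3), and {alpha_1, alpha_2, alpha_4, alpha_5, alpha_8, alpha_9, alpha_10} form a chain of 6 nodes with one extra node attached to the third node from one end (E_7). A semisimple Lie algebra decomposes uniquely as the direct sum of simple ideals, one per connected component of its Dynkin diagram, so g ≅ C_3 ⊕ E_7 (dimension 21 + 133 = 154).

C_3 (sp(6)) + E_7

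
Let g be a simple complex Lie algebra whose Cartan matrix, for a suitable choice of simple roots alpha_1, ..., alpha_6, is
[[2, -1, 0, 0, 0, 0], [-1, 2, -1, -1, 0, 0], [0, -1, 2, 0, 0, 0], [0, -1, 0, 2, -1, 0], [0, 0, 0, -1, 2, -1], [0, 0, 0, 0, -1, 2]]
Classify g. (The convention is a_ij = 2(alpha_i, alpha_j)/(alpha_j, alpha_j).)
type D_6

The matrix has rank 6 with 2's on the diagonal. Reading the off-diagonal entries as Dynkin edges (a single edge where a_ij = a_ji = -1; a double or triple edge where a_ij * a_ji = 2 or 3), the diagram is a chain of 4 nodes with a fork of two nodes at one end (D_6). One simple-root ordering that puts it in standard form is (alpha_6, alpha_5, alpha_4, alpha_2, alpha_3, alpha_1). So the algebra is type D_6, i.e. so(12).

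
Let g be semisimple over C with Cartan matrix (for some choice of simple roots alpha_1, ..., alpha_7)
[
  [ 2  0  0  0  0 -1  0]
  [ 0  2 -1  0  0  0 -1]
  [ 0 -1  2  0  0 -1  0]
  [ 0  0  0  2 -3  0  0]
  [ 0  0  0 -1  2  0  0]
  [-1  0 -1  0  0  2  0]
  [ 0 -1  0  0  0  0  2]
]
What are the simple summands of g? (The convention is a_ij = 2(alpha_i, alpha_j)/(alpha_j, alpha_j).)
A5 + G2

The diagram associated to this matrix has two connected components: the simple roots {alpha_1, alpha_2, alpha_3, alpha_6, alpha_7} form a chain of 5 nodes with single edges (A_5), and {alpha_4, alpha_5} form two nodes joined by a triple edge (G_2). A semisimple Lie algebra decomposes uniquely as the direct sum of simple ideals, one per connected component of its Dynkin diagram, so g ≅ A_5 ⊕ G_2 (dimension 35 + 14 = 49).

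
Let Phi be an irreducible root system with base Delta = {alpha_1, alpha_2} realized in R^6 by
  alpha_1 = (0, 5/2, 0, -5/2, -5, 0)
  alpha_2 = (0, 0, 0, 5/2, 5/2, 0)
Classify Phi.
G2

Compute the Cartan integers a_ij = 2(alpha_i, alpha_j)/(alpha_j, alpha_j); the resulting 2x2 Cartan matrix is
[[2, -3], [-1, 2]].
The roots have two lengths (squared-length ratio 3:1); the short ones are alpha_{2}. The associated Dynkin diagram is two nodes joined by a triple edge (G_2), so the type is G_2.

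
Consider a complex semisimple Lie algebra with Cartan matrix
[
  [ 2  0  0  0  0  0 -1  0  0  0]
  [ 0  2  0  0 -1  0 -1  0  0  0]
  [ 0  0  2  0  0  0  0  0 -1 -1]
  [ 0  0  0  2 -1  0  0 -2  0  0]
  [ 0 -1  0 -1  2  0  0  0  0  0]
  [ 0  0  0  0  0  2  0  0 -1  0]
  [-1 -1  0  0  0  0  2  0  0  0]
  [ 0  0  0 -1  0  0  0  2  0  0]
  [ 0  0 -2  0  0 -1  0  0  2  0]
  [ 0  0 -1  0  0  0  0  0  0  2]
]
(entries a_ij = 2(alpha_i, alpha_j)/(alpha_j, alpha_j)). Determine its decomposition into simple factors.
The diagram associated to this matrix has two connected components: the simple roots {alpha_1, alpha_2, alpha_4, alpha_5, alpha_7, alpha_8} form a chain of 6 nodes with a double edge at one end; the terminal node there is the unique short simple root (B_6), and {alpha_3, alpha_6, alpha_9, alpha_10} form a chain of 4 nodes with a double edge between the middle two (F_4). A semisimple Lie algebra decomposes uniquely as the direct sum of simple ideals, one per connected component of its Dynkin diagram, so g ≅ B_6 ⊕ F_4 (dimension 78 + 52 = 130).

B_6 + F_4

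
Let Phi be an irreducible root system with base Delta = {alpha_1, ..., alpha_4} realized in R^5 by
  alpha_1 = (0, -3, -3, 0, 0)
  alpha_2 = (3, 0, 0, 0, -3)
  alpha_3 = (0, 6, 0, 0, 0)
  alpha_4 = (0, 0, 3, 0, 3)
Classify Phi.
Compute the Cartan integers a_ij = 2(alpha_i, alpha_j)/(alpha_j, alpha_j); the resulting 4x4 Cartan matrix is
[[2, 0, -1, -1], [0, 2, 0, -1], [-2, 0, 2, 0], [-1, -1, 0, 2]].
The roots have two lengths (squared-length ratio 2:1); the short ones are alpha_{1,2,4}. The associated Dynkin diagram is a chain of 4 nodes with a double edge at one end; the terminal node there is the unique long simple root (C_4), so the type is C_4 (the algebra sp(8)).

C_4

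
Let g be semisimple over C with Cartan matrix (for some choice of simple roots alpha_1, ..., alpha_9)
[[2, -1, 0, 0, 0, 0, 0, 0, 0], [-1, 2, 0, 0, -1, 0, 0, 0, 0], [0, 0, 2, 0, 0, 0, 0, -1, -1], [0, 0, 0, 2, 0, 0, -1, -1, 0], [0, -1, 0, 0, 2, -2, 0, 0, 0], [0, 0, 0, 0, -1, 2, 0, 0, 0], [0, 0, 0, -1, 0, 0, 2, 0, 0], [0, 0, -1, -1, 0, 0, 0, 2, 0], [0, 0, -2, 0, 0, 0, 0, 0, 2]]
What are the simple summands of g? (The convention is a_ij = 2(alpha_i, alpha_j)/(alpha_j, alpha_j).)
The diagram associated to this matrix has two connected components: the simple roots {alpha_1, alpha_2, alpha_5, alpha_6} form a chain of 4 nodes with a double edge at one end; the terminal node there is the unique short simple root (B_4), and {alpha_3, alpha_4, alpha_7, alpha_8, alpha_9} form a chain of 5 nodes with a double edge at one end; the terminal node there is the unique long simple root (C_5). A semisimple Lie algebra decomposes uniquely as the direct sum of simple ideals, one per connected component of its Dynkin diagram, so g ≅ B_4 ⊕ C_5 (dimension 36 + 55 = 91).

B_4 + C_5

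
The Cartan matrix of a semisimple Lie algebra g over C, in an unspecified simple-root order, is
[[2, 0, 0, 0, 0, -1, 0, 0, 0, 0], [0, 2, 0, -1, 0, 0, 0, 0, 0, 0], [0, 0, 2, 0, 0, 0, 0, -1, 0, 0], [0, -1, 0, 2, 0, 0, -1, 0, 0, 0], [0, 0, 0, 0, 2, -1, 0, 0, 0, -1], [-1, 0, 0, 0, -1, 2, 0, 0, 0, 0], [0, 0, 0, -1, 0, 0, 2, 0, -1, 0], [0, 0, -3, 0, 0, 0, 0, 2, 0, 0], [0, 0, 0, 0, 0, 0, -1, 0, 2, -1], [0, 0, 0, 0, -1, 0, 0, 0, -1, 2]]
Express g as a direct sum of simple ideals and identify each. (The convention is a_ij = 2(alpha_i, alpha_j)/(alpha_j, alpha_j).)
The diagram associated to this matrix has two connected components: the simple roots {alpha_1, alpha_2, alpha_4, alpha_5, alpha_6, alpha_7, alpha_9, alpha_10} form a chain of 8 nodes with single edges (A_8), and {alpha_3, alpha_8} form two nodes joined by a triple edge (G_2). A semisimple Lie algebra decomposes uniquely as the direct sum of simple ideals, one per connected component of its Dynkin diagram, so g ≅ A_8 ⊕ G_2 (dimension 80 + 14 = 94).

type A_8 + type G_2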